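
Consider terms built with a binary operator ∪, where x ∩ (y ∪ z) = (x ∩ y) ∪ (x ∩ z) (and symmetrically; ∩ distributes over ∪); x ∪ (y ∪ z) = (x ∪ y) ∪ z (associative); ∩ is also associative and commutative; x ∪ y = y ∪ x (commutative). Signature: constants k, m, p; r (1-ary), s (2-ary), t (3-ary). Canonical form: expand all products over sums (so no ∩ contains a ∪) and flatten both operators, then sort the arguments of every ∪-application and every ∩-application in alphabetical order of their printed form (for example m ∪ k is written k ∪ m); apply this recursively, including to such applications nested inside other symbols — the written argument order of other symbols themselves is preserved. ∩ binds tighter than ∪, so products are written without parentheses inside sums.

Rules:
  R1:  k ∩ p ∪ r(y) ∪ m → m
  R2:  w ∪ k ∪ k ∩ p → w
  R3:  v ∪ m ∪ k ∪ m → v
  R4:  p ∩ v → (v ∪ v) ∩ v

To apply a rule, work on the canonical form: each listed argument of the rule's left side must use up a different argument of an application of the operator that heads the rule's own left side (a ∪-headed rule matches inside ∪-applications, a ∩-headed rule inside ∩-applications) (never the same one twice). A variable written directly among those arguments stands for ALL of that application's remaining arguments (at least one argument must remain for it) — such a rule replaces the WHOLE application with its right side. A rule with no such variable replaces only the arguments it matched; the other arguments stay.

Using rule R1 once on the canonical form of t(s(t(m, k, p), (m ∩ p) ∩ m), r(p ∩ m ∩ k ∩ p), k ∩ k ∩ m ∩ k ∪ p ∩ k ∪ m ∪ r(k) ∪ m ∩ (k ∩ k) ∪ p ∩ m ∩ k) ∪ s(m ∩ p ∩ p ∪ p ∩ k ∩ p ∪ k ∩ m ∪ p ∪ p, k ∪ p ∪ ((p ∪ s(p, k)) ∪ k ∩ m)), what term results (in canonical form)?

Answer: s(k ∩ m ∪ k ∩ p ∩ p ∪ m ∩ p ∩ p ∪ p ∪ p, k ∪ k ∩ m ∪ p ∪ p ∪ s(p, k)) ∪ t(s(t(m, k, p), m ∩ m ∩ p), r(k ∩ m ∩ p ∩ p), k ∩ k ∩ k ∩ m ∪ k ∩ k ∩ m ∪ k ∩ m ∩ p ∪ m)

Derivation:
Canonical form:  s(k ∩ m ∪ k ∩ p ∩ p ∪ m ∩ p ∩ p ∪ p ∪ p, k ∪ k ∩ m ∪ p ∪ p ∪ s(p, k)) ∪ t(s(t(m, k, p), m ∩ m ∩ p), r(k ∩ m ∩ p ∩ p), k ∩ k ∩ k ∩ m ∪ k ∩ k ∩ m ∪ k ∩ m ∩ p ∪ k ∩ p ∪ m ∪ r(k))
Match R1:  consume k ∩ p, m, r(k);  y := k
New term:  s(k ∩ m ∪ k ∩ p ∩ p ∪ m ∩ p ∩ p ∪ p ∪ p, k ∪ k ∩ m ∪ p ∪ p ∪ s(p, k)) ∪ t(s(t(m, k, p), m ∩ m ∩ p), r(k ∩ m ∩ p ∩ p), k ∩ k ∩ k ∩ m ∪ k ∩ k ∩ m ∪ k ∩ m ∩ p ∪ m)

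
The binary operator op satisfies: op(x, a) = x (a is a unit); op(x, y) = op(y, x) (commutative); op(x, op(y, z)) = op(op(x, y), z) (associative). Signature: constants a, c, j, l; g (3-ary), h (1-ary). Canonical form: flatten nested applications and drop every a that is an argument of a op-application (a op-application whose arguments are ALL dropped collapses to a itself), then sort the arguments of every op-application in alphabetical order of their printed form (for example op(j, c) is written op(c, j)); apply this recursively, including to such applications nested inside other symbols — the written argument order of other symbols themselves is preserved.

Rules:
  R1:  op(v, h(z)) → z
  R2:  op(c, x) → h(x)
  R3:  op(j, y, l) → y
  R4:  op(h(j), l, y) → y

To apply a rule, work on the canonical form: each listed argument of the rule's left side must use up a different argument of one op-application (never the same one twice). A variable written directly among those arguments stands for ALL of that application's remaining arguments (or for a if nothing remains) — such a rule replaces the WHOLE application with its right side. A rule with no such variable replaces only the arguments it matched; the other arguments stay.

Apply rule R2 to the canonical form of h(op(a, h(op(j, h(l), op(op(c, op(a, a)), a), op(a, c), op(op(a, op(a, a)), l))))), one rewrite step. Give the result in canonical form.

Canonical form:  h(h(op(c, c, h(l), j, l)))
R2 matches:  uses c;  x := op(c, h(l), j, l)
The variable takes the whole remainder — replace the entire application.
Result:  h(h(h(op(c, h(l), j, l))))

Answer: h(h(h(op(c, h(l), j, l))))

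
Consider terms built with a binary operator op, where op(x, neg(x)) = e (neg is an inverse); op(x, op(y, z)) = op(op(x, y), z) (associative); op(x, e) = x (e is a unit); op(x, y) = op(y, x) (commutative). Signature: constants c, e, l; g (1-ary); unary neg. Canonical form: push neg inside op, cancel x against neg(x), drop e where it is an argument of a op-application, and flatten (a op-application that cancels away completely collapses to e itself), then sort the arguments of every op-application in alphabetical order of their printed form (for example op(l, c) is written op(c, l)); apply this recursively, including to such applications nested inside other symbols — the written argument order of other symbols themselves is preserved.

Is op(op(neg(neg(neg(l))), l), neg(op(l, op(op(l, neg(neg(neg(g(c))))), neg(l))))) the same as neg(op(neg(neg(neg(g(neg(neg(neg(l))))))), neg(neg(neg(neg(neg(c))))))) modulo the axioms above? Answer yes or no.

Left:  op(op(neg(neg(neg(l))), l), neg(op(l, op(op(l, neg(neg(neg(g(c))))), neg(l)))))
  Push neg inside:  distribute neg over op and collapse double neg
  Collect:  op(neg(l), g(c))
  Sort:  op(g(c), neg(l))
Right:  neg(op(neg(neg(neg(g(neg(neg(neg(l))))))), neg(neg(neg(neg(neg(c)))))))
  Push neg inside:  distribute neg over op and collapse double neg
  Collect terms:  op(g(neg(l)), c)
  Sort:  op(c, g(neg(l)))

Answer: no — op(g(c), neg(l)) vs op(c, g(neg(l)))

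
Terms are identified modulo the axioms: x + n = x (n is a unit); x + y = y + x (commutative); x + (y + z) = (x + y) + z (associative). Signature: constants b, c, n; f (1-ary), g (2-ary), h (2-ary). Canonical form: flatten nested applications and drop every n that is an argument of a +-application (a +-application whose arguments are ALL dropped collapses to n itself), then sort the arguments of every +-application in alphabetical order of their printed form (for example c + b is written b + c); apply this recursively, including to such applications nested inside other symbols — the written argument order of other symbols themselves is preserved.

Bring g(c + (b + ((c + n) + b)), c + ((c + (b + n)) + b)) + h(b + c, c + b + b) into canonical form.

Answer: g(b + b + c + c, b + b + c + c) + h(b + c, b + b + c)

Derivation:
Inside:  g(c + (b + ((c + n) + b)), c + ((c + (b + n)) + b))  →  g(b + b + c + c, b + b + c + c)
Simplify inside:  h(b + c, c + b + b)  →  h(b + c, b + b + c)
Order the arguments:  g(b + b + c + c, b + b + c + c) + h(b + c, b + b + c)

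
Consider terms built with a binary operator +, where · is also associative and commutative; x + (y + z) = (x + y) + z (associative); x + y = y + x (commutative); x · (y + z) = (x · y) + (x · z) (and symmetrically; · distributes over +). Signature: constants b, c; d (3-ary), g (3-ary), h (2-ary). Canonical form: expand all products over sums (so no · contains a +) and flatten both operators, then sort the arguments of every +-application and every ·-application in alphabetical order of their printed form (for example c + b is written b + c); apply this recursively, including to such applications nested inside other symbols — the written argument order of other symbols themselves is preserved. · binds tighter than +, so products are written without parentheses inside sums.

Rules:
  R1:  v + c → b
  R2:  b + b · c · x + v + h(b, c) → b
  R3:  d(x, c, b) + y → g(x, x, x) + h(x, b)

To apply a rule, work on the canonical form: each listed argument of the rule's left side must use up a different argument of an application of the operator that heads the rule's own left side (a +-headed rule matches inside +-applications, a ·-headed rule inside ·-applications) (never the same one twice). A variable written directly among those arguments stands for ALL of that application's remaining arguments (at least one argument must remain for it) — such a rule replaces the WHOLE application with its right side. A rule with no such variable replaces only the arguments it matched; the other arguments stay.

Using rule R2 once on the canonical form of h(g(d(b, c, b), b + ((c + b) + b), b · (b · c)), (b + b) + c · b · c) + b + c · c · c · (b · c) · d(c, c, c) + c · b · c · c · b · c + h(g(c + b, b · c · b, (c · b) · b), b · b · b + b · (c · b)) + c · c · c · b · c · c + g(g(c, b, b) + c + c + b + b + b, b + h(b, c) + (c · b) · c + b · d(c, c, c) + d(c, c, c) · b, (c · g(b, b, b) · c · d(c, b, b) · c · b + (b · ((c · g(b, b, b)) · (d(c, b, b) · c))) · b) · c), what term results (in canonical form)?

Canonical form:  b + b · b · c · c · c · c + b · c · c · c · c · c + b · c · c · c · c · d(c, c, c) + g(b + b + b + c + c + g(c, b, b), b + b · c · c + b · d(c, c, c) + b · d(c, c, c) + h(b, c), b · b · c · c · c · d(c, b, b) · g(b, b, b) + b · c · c · c · c · d(c, b, b) · g(b, b, b)) + h(g(b + c, b · b · c, b · b · c), b · b · b + b · b · c) + h(g(d(b, c, b), b + b + b + c, b · b · c), b + b + b · c · c)
R2 matches:  uses b, b · c · c, h(b, c);  v := b · d(c, c, c) + b · d(c, c, c), x := c
The variable takes the whole remainder — replace the entire application.
New term:  b + b · b · c · c · c · c + b · c · c · c · c · c + b · c · c · c · c · d(c, c, c) + g(b + b + b + c + c + g(c, b, b), b, b · b · c · c · c · d(c, b, b) · g(b, b, b) + b · c · c · c · c · d(c, b, b) · g(b, b, b)) + h(g(b + c, b · b · c, b · b · c), b · b · b + b · b · c) + h(g(d(b, c, b), b + b + b + c, b · b · c), b + b + b · c · c)

Answer: b + b · b · c · c · c · c + b · c · c · c · c · c + b · c · c · c · c · d(c, c, c) + g(b + b + b + c + c + g(c, b, b), b, b · b · c · c · c · d(c, b, b) · g(b, b, b) + b · c · c · c · c · d(c, b, b) · g(b, b, b)) + h(g(b + c, b · b · c, b · b · c), b · b · b + b · b · c) + h(g(d(b, c, b), b + b + b + c, b · b · c), b + b + b · c · c)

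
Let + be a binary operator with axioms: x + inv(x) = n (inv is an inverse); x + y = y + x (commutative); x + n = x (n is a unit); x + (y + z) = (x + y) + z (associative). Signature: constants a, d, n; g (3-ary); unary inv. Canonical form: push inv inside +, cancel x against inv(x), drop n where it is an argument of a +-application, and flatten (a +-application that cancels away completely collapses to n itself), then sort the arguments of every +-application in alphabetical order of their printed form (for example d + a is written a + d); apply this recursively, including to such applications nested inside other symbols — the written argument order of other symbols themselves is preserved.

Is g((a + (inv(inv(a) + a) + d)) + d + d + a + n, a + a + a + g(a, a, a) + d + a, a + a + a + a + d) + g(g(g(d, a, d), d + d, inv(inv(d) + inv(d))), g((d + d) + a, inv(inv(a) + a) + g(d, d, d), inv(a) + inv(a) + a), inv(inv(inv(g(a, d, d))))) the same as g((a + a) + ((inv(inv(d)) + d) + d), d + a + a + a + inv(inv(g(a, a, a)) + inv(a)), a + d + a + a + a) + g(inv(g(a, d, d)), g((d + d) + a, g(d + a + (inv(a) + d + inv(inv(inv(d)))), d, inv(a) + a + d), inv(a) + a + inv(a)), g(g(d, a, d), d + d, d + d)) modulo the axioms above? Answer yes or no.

Answer: no — g(a + a + d + d + d, a + a + a + a + d + g(a, a, a), a + a + a + a + d) + g(g(g(d, a, d), d + d, d + d), g(a + d + d, g(d, d, d), inv(a)), inv(g(a, d, d))) vs g(a + a + d + d + d, a + a + a + a + d + g(a, a, a), a + a + a + a + d) + g(inv(g(a, d, d)), g(a + d + d, g(d, d, d), inv(a)), g(g(d, a, d), d + d, d + d))

Derivation:
Left:  g((a + (inv(inv(a) + a) + d)) + d + d + a + n, a + a + a + g(a, a, a) + d + a, a + a + a + a + d) + g(g(g(d, a, d), d + d, inv(inv(d) + inv(d))), g((d + d) + a, inv(inv(a) + a) + g(d, d, d), inv(a) + inv(a) + a), inv(inv(inv(g(a, d, d)))))
  Push inv inside:  distribute inv over + and collapse double inv
  Collect terms:  g(a + a + d + d + d, a + a + a + a + d + g(a, a, a), a + a + a + a + d) + g(g(g(d, a, d), d + d, d + d), g(a + d + d, g(d, d, d), inv(a)), inv(g(a, d, d)))
Right:  g((a + a) + ((inv(inv(d)) + d) + d), d + a + a + a + inv(inv(g(a, a, a)) + inv(a)), a + d + a + a + a) + g(inv(g(a, d, d)), g((d + d) + a, g(d + a + (inv(a) + d + inv(inv(inv(d)))), d, inv(a) + a + d), inv(a) + a + inv(a)), g(g(d, a, d), d + d, d + d))
  Push inv inside:  distribute inv over + and collapse double inv
  Collect terms:  g(a + a + d + d + d, a + a + a + a + d + g(a, a, a), a + a + a + a + d) + g(inv(g(a, d, d)), g(a + d + d, g(d, d, d), inv(a)), g(g(d, a, d), d + d, d + d))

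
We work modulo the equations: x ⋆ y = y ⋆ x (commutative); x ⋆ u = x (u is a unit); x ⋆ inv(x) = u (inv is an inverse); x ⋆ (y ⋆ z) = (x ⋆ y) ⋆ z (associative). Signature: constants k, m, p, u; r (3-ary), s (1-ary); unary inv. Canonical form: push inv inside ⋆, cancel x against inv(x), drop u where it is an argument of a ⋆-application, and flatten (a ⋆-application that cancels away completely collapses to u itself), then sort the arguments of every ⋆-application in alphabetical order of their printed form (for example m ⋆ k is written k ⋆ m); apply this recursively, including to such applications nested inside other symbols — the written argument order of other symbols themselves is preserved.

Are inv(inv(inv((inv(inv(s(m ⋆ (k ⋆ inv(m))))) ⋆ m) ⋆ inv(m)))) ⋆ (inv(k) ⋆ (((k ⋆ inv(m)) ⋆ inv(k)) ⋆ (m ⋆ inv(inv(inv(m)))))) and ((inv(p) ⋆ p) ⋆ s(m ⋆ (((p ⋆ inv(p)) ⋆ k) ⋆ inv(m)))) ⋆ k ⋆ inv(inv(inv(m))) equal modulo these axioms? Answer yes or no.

Left:  inv(inv(inv((inv(inv(s(m ⋆ (k ⋆ inv(m))))) ⋆ m) ⋆ inv(m)))) ⋆ (inv(k) ⋆ (((k ⋆ inv(m)) ⋆ inv(k)) ⋆ (m ⋆ inv(inv(inv(m))))))
  Push inv inside:  distribute inv over ⋆ and collapse double inv
  Combine occurrences:  inv(s(k)) ⋆ inv(m) ⋆ inv(k)
  Order the arguments:  inv(k) ⋆ inv(m) ⋆ inv(s(k))
Right:  ((inv(p) ⋆ p) ⋆ s(m ⋆ (((p ⋆ inv(p)) ⋆ k) ⋆ inv(m)))) ⋆ k ⋆ inv(inv(inv(m)))
  Push inv inside:  distribute inv over ⋆ and collapse double inv
  Cancel inverse pairs:  p cancels
  Collect:  s(k) ⋆ k ⋆ inv(m)
  Sort:  inv(m) ⋆ k ⋆ s(k)

Answer: no — inv(k) ⋆ inv(m) ⋆ inv(s(k)) vs inv(m) ⋆ k ⋆ s(k)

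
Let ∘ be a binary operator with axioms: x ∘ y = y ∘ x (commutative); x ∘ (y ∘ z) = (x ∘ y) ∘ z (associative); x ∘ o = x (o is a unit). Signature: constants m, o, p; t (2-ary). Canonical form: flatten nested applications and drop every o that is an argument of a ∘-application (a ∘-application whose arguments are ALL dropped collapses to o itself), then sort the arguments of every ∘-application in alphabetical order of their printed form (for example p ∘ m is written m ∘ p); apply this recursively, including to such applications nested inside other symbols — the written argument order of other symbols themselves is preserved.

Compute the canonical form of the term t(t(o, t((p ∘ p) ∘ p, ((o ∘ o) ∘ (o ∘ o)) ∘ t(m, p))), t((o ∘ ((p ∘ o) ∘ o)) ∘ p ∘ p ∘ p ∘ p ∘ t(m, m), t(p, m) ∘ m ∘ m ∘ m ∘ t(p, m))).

Focus inside:  (o ∘ ((p ∘ o) ∘ o)) ∘ p ∘ p ∘ p ∘ p ∘ t(m, m)
Un-nest:  o ∘ p ∘ o ∘ o ∘ p ∘ p ∘ p ∘ p ∘ t(m, m)
Units out:  drop o (×3)
Sort:  p ∘ p ∘ p ∘ p ∘ p ∘ t(m, m)
Reassemble:  t(t(o, t(p ∘ p ∘ p, t(m, p))), t(p ∘ p ∘ p ∘ p ∘ p ∘ t(m, m), m ∘ m ∘ m ∘ t(p, m) ∘ t(p, m)))

Answer: t(t(o, t(p ∘ p ∘ p, t(m, p))), t(p ∘ p ∘ p ∘ p ∘ p ∘ t(m, m), m ∘ m ∘ m ∘ t(p, m) ∘ t(p, m)))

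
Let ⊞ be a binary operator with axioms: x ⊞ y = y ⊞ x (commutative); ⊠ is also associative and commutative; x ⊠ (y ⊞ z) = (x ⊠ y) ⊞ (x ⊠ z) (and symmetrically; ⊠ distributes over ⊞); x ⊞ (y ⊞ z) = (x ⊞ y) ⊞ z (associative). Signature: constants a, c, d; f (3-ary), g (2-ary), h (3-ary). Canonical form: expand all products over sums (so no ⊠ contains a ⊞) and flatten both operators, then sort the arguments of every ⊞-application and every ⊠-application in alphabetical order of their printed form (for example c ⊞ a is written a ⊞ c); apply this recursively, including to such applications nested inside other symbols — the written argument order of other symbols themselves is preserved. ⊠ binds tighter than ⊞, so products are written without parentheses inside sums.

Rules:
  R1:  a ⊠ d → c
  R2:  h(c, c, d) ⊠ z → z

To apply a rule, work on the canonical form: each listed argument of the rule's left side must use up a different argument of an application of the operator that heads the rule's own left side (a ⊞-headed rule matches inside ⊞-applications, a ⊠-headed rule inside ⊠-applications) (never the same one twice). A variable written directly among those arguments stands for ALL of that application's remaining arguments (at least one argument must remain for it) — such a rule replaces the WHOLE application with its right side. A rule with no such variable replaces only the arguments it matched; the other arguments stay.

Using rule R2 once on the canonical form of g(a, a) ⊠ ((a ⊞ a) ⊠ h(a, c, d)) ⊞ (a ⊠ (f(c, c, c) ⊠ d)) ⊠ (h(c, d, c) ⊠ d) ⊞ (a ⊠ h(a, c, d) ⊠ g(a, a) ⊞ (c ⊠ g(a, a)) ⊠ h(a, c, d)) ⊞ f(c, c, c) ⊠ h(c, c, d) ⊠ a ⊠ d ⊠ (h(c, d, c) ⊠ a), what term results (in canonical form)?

Canonical form:  a ⊠ a ⊠ d ⊠ f(c, c, c) ⊠ h(c, c, d) ⊠ h(c, d, c) ⊞ a ⊠ d ⊠ d ⊠ f(c, c, c) ⊠ h(c, d, c) ⊞ a ⊠ g(a, a) ⊠ h(a, c, d) ⊞ a ⊠ g(a, a) ⊠ h(a, c, d) ⊞ a ⊠ g(a, a) ⊠ h(a, c, d) ⊞ c ⊠ g(a, a) ⊠ h(a, c, d)
R2 matches:  uses h(c, c, d);  z := a ⊠ a ⊠ d ⊠ f(c, c, c) ⊠ h(c, d, c)
The extension variable absorbs all remaining arguments, so the whole application is rewritten.
Giving:  a ⊠ a ⊠ d ⊠ f(c, c, c) ⊠ h(c, d, c) ⊞ a ⊠ d ⊠ d ⊠ f(c, c, c) ⊠ h(c, d, c) ⊞ a ⊠ g(a, a) ⊠ h(a, c, d) ⊞ a ⊠ g(a, a) ⊠ h(a, c, d) ⊞ a ⊠ g(a, a) ⊠ h(a, c, d) ⊞ c ⊠ g(a, a) ⊠ h(a, c, d)

Answer: a ⊠ a ⊠ d ⊠ f(c, c, c) ⊠ h(c, d, c) ⊞ a ⊠ d ⊠ d ⊠ f(c, c, c) ⊠ h(c, d, c) ⊞ a ⊠ g(a, a) ⊠ h(a, c, d) ⊞ a ⊠ g(a, a) ⊠ h(a, c, d) ⊞ a ⊠ g(a, a) ⊠ h(a, c, d) ⊞ c ⊠ g(a, a) ⊠ h(a, c, d)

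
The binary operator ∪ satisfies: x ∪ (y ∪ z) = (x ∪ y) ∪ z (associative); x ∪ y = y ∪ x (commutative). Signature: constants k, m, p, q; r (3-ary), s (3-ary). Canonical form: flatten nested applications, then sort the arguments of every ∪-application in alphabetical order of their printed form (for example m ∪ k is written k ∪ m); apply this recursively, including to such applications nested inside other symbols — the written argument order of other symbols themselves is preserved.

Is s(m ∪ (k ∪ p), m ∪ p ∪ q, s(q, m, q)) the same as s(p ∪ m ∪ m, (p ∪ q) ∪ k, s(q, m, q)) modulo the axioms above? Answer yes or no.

Left:  s(m ∪ (k ∪ p), m ∪ p ∪ q, s(q, m, q))
  Descend into:  m ∪ (k ∪ p)
  Flatten:  m ∪ k ∪ p
  Order the arguments:  k ∪ m ∪ p
  Reassemble:  s(k ∪ m ∪ p, m ∪ p ∪ q, s(q, m, q))
Right:  s(p ∪ m ∪ m, (p ∪ q) ∪ k, s(q, m, q))
  Descend into:  (p ∪ q) ∪ k
  Merge nested applications:  p ∪ q ∪ k
  Sort:  k ∪ p ∪ q
  Put back:  s(m ∪ m ∪ p, k ∪ p ∪ q, s(q, m, q))

Answer: no — s(k ∪ m ∪ p, m ∪ p ∪ q, s(q, m, q)) vs s(m ∪ m ∪ p, k ∪ p ∪ q, s(q, m, q))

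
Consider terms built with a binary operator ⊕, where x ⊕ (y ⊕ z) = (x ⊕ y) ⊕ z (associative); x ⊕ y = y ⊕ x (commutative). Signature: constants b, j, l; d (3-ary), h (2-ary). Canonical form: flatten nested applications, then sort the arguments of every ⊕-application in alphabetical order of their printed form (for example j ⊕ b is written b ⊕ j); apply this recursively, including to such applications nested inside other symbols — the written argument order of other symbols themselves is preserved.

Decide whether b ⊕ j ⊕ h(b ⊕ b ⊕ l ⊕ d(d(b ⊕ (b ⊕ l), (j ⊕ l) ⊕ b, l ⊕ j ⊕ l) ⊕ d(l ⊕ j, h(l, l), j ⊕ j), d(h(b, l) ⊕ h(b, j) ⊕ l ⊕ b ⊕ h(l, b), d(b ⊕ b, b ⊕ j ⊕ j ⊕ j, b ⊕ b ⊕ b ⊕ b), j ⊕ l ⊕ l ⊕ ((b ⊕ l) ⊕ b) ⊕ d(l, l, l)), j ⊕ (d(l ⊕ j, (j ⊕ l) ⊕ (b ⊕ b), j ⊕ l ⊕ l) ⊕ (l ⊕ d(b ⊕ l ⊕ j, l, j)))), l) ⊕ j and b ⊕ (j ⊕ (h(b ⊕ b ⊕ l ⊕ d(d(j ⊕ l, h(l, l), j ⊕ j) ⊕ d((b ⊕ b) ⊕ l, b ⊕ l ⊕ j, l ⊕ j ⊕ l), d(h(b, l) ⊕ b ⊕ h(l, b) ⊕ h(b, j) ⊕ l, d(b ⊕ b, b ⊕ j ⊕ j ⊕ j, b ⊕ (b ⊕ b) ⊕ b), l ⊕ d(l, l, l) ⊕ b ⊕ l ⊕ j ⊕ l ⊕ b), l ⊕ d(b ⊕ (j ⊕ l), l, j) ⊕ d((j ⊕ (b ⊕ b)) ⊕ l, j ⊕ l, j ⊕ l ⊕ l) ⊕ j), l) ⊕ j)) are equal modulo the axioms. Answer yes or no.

Answer: no — b ⊕ h(b ⊕ b ⊕ d(d(b ⊕ b ⊕ l, b ⊕ j ⊕ l, j ⊕ l ⊕ l) ⊕ d(j ⊕ l, h(l, l), j ⊕ j), d(b ⊕ h(b, j) ⊕ h(b, l) ⊕ h(l, b) ⊕ l, d(b ⊕ b, b ⊕ j ⊕ j ⊕ j, b ⊕ b ⊕ b ⊕ b), b ⊕ b ⊕ d(l, l, l) ⊕ j ⊕ l ⊕ l ⊕ l), d(b ⊕ j ⊕ l, l, j) ⊕ d(j ⊕ l, b ⊕ b ⊕ j ⊕ l, j ⊕ l ⊕ l) ⊕ j ⊕ l) ⊕ l, l) ⊕ j ⊕ j vs b ⊕ h(b ⊕ b ⊕ d(d(b ⊕ b ⊕ l, b ⊕ j ⊕ l, j ⊕ l ⊕ l) ⊕ d(j ⊕ l, h(l, l), j ⊕ j), d(b ⊕ h(b, j) ⊕ h(b, l) ⊕ h(l, b) ⊕ l, d(b ⊕ b, b ⊕ j ⊕ j ⊕ j, b ⊕ b ⊕ b ⊕ b), b ⊕ b ⊕ d(l, l, l) ⊕ j ⊕ l ⊕ l ⊕ l), d(b ⊕ b ⊕ j ⊕ l, j ⊕ l, j ⊕ l ⊕ l) ⊕ d(b ⊕ j ⊕ l, l, j) ⊕ j ⊕ l) ⊕ l, l) ⊕ j ⊕ j

Derivation:
Left:  b ⊕ j ⊕ h(b ⊕ b ⊕ l ⊕ d(d(b ⊕ (b ⊕ l), (j ⊕ l) ⊕ b, l ⊕ j ⊕ l) ⊕ d(l ⊕ j, h(l, l), j ⊕ j), d(h(b, l) ⊕ h(b, j) ⊕ l ⊕ b ⊕ h(l, b), d(b ⊕ b, b ⊕ j ⊕ j ⊕ j, b ⊕ b ⊕ b ⊕ b), j ⊕ l ⊕ l ⊕ ((b ⊕ l) ⊕ b) ⊕ d(l, l, l)), j ⊕ (d(l ⊕ j, (j ⊕ l) ⊕ (b ⊕ b), j ⊕ l ⊕ l) ⊕ (l ⊕ d(b ⊕ l ⊕ j, l, j)))), l) ⊕ j
  Canonicalize subterm:  h(b ⊕ b ⊕ l ⊕ d(d(b ⊕ (b ⊕ l), (j ⊕ l) ⊕ b, l ⊕ j ⊕ l) ⊕ d(l ⊕ j, h(l, l), j ⊕ j), d(h(b, l) ⊕ h(b, j) ⊕ l ⊕ b ⊕ h(l, b), d(b ⊕ b, b ⊕ j ⊕ j ⊕ j, b ⊕ b ⊕ b ⊕ b), j ⊕ l ⊕ l ⊕ ((b ⊕ l) ⊕ b) ⊕ d(l, l, l)), j ⊕ (d(l ⊕ j, (j ⊕ l) ⊕ (b ⊕ b), j ⊕ l ⊕ l) ⊕ (l ⊕ d(b ⊕ l ⊕ j, l, j)))), l)  →  h(b ⊕ b ⊕ d(d(b ⊕ b ⊕ l, b ⊕ j ⊕ l, j ⊕ l ⊕ l) ⊕ d(j ⊕ l, h(l, l), j ⊕ j), d(b ⊕ h(b, j) ⊕ h(b, l) ⊕ h(l, b) ⊕ l, d(b ⊕ b, b ⊕ j ⊕ j ⊕ j, b ⊕ b ⊕ b ⊕ b), b ⊕ b ⊕ d(l, l, l) ⊕ j ⊕ l ⊕ l ⊕ l), d(b ⊕ j ⊕ l, l, j) ⊕ d(j ⊕ l, b ⊕ b ⊕ j ⊕ l, j ⊕ l ⊕ l) ⊕ j ⊕ l) ⊕ l, l)
  Sort:  b ⊕ h(b ⊕ b ⊕ d(d(b ⊕ b ⊕ l, b ⊕ j ⊕ l, j ⊕ l ⊕ l) ⊕ d(j ⊕ l, h(l, l), j ⊕ j), d(b ⊕ h(b, j) ⊕ h(b, l) ⊕ h(l, b) ⊕ l, d(b ⊕ b, b ⊕ j ⊕ j ⊕ j, b ⊕ b ⊕ b ⊕ b), b ⊕ b ⊕ d(l, l, l) ⊕ j ⊕ l ⊕ l ⊕ l), d(b ⊕ j ⊕ l, l, j) ⊕ d(j ⊕ l, b ⊕ b ⊕ j ⊕ l, j ⊕ l ⊕ l) ⊕ j ⊕ l) ⊕ l, l) ⊕ j ⊕ j
Right:  b ⊕ (j ⊕ (h(b ⊕ b ⊕ l ⊕ d(d(j ⊕ l, h(l, l), j ⊕ j) ⊕ d((b ⊕ b) ⊕ l, b ⊕ l ⊕ j, l ⊕ j ⊕ l), d(h(b, l) ⊕ b ⊕ h(l, b) ⊕ h(b, j) ⊕ l, d(b ⊕ b, b ⊕ j ⊕ j ⊕ j, b ⊕ (b ⊕ b) ⊕ b), l ⊕ d(l, l, l) ⊕ b ⊕ l ⊕ j ⊕ l ⊕ b), l ⊕ d(b ⊕ (j ⊕ l), l, j) ⊕ d((j ⊕ (b ⊕ b)) ⊕ l, j ⊕ l, j ⊕ l ⊕ l) ⊕ j), l) ⊕ j))
  Un-nest:  b ⊕ j ⊕ h(b ⊕ b ⊕ l ⊕ d(d(j ⊕ l, h(l, l), j ⊕ j) ⊕ d((b ⊕ b) ⊕ l, b ⊕ l ⊕ j, l ⊕ j ⊕ l), d(h(b, l) ⊕ b ⊕ h(l, b) ⊕ h(b, j) ⊕ l, d(b ⊕ b, b ⊕ j ⊕ j ⊕ j, b ⊕ (b ⊕ b) ⊕ b), l ⊕ d(l, l, l) ⊕ b ⊕ l ⊕ j ⊕ l ⊕ b), l ⊕ d(b ⊕ (j ⊕ l), l, j) ⊕ d((j ⊕ (b ⊕ b)) ⊕ l, j ⊕ l, j ⊕ l ⊕ l) ⊕ j), l) ⊕ j
  Inside:  h(b ⊕ b ⊕ l ⊕ d(d(j ⊕ l, h(l, l), j ⊕ j) ⊕ d((b ⊕ b) ⊕ l, b ⊕ l ⊕ j, l ⊕ j ⊕ l), d(h(b, l) ⊕ b ⊕ h(l, b) ⊕ h(b, j) ⊕ l, d(b ⊕ b, b ⊕ j ⊕ j ⊕ j, b ⊕ (b ⊕ b) ⊕ b), l ⊕ d(l, l, l) ⊕ b ⊕ l ⊕ j ⊕ l ⊕ b), l ⊕ d(b ⊕ (j ⊕ l), l, j) ⊕ d((j ⊕ (b ⊕ b)) ⊕ l, j ⊕ l, j ⊕ l ⊕ l) ⊕ j), l)  →  h(b ⊕ b ⊕ d(d(b ⊕ b ⊕ l, b ⊕ j ⊕ l, j ⊕ l ⊕ l) ⊕ d(j ⊕ l, h(l, l), j ⊕ j), d(b ⊕ h(b, j) ⊕ h(b, l) ⊕ h(l, b) ⊕ l, d(b ⊕ b, b ⊕ j ⊕ j ⊕ j, b ⊕ b ⊕ b ⊕ b), b ⊕ b ⊕ d(l, l, l) ⊕ j ⊕ l ⊕ l ⊕ l), d(b ⊕ b ⊕ j ⊕ l, j ⊕ l, j ⊕ l ⊕ l) ⊕ d(b ⊕ j ⊕ l, l, j) ⊕ j ⊕ l) ⊕ l, l)
  Order the arguments:  b ⊕ h(b ⊕ b ⊕ d(d(b ⊕ b ⊕ l, b ⊕ j ⊕ l, j ⊕ l ⊕ l) ⊕ d(j ⊕ l, h(l, l), j ⊕ j), d(b ⊕ h(b, j) ⊕ h(b, l) ⊕ h(l, b) ⊕ l, d(b ⊕ b, b ⊕ j ⊕ j ⊕ j, b ⊕ b ⊕ b ⊕ b), b ⊕ b ⊕ d(l, l, l) ⊕ j ⊕ l ⊕ l ⊕ l), d(b ⊕ b ⊕ j ⊕ l, j ⊕ l, j ⊕ l ⊕ l) ⊕ d(b ⊕ j ⊕ l, l, j) ⊕ j ⊕ l) ⊕ l, l) ⊕ j ⊕ j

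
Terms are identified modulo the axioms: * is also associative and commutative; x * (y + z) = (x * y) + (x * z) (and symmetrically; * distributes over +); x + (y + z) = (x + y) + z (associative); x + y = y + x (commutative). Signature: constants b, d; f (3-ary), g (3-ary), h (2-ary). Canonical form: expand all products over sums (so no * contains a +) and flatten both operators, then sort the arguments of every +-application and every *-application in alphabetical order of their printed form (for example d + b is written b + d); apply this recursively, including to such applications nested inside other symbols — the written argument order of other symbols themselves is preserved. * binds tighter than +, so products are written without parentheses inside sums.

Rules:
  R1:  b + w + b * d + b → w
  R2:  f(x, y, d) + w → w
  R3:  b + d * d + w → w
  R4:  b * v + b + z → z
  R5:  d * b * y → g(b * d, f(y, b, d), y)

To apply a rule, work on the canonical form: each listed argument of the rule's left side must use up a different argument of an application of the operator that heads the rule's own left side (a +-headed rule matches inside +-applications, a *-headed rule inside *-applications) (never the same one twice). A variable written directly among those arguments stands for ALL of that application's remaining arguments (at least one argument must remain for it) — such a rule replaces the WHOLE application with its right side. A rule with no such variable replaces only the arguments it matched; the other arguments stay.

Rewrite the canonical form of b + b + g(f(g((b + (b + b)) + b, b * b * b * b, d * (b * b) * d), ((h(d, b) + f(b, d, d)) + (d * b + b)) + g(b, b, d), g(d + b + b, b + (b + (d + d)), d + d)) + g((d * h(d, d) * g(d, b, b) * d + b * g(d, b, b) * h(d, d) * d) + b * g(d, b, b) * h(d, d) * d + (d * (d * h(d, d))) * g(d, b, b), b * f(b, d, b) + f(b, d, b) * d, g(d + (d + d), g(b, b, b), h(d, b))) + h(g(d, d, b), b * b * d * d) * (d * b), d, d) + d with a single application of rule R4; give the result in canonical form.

Canonical form:  b + b + d + g(b * d * h(g(d, d, b), b * b * d * d) + f(g(b + b + b + b, b * b * b * b, b * b * d * d), b + b * d + f(b, d, d) + g(b, b, d) + h(d, b), g(b + b + d, b + b + d + d, d + d)) + g(b * d * g(d, b, b) * h(d, d) + b * d * g(d, b, b) * h(d, d) + d * d * g(d, b, b) * h(d, d) + d * d * g(d, b, b) * h(d, d), b * f(b, d, b) + d * f(b, d, b), g(d + d + d, g(b, b, b), h(d, b))), d, d)
R4 matches:  uses b, b * d;  v := d, z := f(b, d, d) + g(b, b, d) + h(d, b)
The variable takes the whole remainder — replace the entire application.
Giving:  b + b + d + g(b * d * h(g(d, d, b), b * b * d * d) + f(g(b + b + b + b, b * b * b * b, b * b * d * d), f(b, d, d) + g(b, b, d) + h(d, b), g(b + b + d, b + b + d + d, d + d)) + g(b * d * g(d, b, b) * h(d, d) + b * d * g(d, b, b) * h(d, d) + d * d * g(d, b, b) * h(d, d) + d * d * g(d, b, b) * h(d, d), b * f(b, d, b) + d * f(b, d, b), g(d + d + d, g(b, b, b), h(d, b))), d, d)

Answer: b + b + d + g(b * d * h(g(d, d, b), b * b * d * d) + f(g(b + b + b + b, b * b * b * b, b * b * d * d), f(b, d, d) + g(b, b, d) + h(d, b), g(b + b + d, b + b + d + d, d + d)) + g(b * d * g(d, b, b) * h(d, d) + b * d * g(d, b, b) * h(d, d) + d * d * g(d, b, b) * h(d, d) + d * d * g(d, b, b) * h(d, d), b * f(b, d, b) + d * f(b, d, b), g(d + d + d, g(b, b, b), h(d, b))), d, d)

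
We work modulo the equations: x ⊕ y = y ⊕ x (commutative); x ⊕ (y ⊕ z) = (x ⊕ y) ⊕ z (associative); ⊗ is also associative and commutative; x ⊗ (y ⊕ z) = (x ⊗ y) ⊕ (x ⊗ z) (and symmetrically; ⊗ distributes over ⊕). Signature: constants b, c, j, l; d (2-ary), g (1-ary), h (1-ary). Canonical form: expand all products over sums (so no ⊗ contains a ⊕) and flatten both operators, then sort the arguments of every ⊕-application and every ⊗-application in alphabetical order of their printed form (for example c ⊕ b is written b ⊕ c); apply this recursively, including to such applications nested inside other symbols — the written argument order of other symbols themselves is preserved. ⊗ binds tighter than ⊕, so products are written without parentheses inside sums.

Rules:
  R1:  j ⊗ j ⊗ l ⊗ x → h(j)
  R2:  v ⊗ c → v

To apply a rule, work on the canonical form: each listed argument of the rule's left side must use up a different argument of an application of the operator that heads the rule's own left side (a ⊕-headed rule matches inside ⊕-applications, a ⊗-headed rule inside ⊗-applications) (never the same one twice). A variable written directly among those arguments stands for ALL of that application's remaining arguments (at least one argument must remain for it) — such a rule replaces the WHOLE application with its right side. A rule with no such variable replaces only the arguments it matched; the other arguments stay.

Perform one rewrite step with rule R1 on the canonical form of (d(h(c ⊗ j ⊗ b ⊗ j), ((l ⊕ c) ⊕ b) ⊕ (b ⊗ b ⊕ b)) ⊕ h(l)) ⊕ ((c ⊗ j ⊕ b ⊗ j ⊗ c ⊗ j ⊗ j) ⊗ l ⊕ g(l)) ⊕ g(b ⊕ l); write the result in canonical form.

Answer: c ⊗ j ⊗ l ⊕ d(h(b ⊗ c ⊗ j ⊗ j), b ⊕ b ⊕ b ⊗ b ⊕ c ⊕ l) ⊕ g(b ⊕ l) ⊕ g(l) ⊕ h(j) ⊕ h(l)

Derivation:
Canonical form:  b ⊗ c ⊗ j ⊗ j ⊗ j ⊗ l ⊕ c ⊗ j ⊗ l ⊕ d(h(b ⊗ c ⊗ j ⊗ j), b ⊕ b ⊕ b ⊗ b ⊕ c ⊕ l) ⊕ g(b ⊕ l) ⊕ g(l) ⊕ h(l)
Apply R1:  consuming j, j, l;  x := b ⊗ c ⊗ j
The variable takes the whole remainder — replace the entire application.
Giving:  c ⊗ j ⊗ l ⊕ d(h(b ⊗ c ⊗ j ⊗ j), b ⊕ b ⊕ b ⊗ b ⊕ c ⊕ l) ⊕ g(b ⊕ l) ⊕ g(l) ⊕ h(j) ⊕ h(l)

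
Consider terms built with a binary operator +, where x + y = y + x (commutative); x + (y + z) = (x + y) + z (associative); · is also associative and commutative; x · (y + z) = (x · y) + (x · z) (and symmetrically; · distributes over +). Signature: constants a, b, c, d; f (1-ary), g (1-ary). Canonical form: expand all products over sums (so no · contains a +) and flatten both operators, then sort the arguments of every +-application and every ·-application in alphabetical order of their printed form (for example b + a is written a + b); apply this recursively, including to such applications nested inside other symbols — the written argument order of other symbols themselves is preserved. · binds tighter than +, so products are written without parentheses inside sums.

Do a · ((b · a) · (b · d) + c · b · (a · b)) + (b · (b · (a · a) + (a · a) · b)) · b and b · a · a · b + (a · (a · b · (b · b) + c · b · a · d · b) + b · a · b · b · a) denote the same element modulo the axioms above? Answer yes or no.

Left:  a · ((b · a) · (b · d) + c · b · (a · b)) + (b · (b · (a · a) + (a · a) · b)) · b
  Expand products over sums:  a · a · b · b · d + a · a · b · b · c + a · a · b · b · b + a · a · b · b · b
  Sort:  a · a · b · b · b + a · a · b · b · b + a · a · b · b · c + a · a · b · b · d
Right:  b · a · a · b + (a · (a · b · (b · b) + c · b · a · d · b) + b · a · b · b · a)
  Expand:  a · a · b · b + a · a · b · b · b + a · a · b · b · c · d + a · a · b · b · b
  Sort arguments:  a · a · b · b + a · a · b · b · b + a · a · b · b · b + a · a · b · b · c · d

Answer: no — a · a · b · b · b + a · a · b · b · b + a · a · b · b · c + a · a · b · b · d vs a · a · b · b + a · a · b · b · b + a · a · b · b · b + a · a · b · b · c · d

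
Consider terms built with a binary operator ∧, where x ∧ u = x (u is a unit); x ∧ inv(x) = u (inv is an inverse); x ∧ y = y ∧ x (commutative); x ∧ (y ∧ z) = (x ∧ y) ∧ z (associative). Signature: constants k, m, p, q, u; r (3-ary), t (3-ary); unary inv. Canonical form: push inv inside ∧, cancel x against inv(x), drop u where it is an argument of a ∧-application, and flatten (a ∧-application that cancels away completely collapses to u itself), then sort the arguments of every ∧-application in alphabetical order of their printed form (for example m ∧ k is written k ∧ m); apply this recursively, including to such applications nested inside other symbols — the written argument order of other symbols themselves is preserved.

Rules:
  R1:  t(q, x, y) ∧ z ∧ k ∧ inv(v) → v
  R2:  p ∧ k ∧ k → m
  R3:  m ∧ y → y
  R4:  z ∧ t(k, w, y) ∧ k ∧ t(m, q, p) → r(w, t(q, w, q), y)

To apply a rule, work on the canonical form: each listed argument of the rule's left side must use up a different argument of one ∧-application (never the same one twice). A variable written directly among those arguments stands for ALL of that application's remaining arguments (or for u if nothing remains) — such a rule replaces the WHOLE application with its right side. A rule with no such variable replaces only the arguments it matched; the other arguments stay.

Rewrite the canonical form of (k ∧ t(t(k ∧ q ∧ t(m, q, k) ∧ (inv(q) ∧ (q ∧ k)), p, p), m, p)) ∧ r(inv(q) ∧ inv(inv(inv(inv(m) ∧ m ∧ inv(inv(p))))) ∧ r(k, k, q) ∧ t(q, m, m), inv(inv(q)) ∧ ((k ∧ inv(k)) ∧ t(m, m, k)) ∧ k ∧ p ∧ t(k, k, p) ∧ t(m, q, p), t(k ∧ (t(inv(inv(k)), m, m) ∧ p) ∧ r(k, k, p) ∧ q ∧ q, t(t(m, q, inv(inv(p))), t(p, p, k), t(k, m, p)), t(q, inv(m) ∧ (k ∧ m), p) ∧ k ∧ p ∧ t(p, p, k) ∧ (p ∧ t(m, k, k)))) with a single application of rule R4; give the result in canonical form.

Answer: k ∧ r(inv(p) ∧ inv(q) ∧ r(k, k, q) ∧ t(q, m, m), r(k, t(q, k, q), p), t(k ∧ p ∧ q ∧ q ∧ r(k, k, p) ∧ t(k, m, m), t(t(m, q, p), t(p, p, k), t(k, m, p)), k ∧ p ∧ p ∧ t(m, k, k) ∧ t(p, p, k) ∧ t(q, k, p))) ∧ t(t(k ∧ k ∧ q ∧ t(m, q, k), p, p), m, p)

Derivation:
Canonical form:  k ∧ r(inv(p) ∧ inv(q) ∧ r(k, k, q) ∧ t(q, m, m), k ∧ p ∧ q ∧ t(k, k, p) ∧ t(m, m, k) ∧ t(m, q, p), t(k ∧ p ∧ q ∧ q ∧ r(k, k, p) ∧ t(k, m, m), t(t(m, q, p), t(p, p, k), t(k, m, p)), k ∧ p ∧ p ∧ t(m, k, k) ∧ t(p, p, k) ∧ t(q, k, p))) ∧ t(t(k ∧ k ∧ q ∧ t(m, q, k), p, p), m, p)
Match R4:  consume k, t(k, k, p), t(m, q, p);  w := k, y := p, z := p ∧ q ∧ t(m, m, k)
The variable takes the whole remainder — replace the entire application.
Result:  k ∧ r(inv(p) ∧ inv(q) ∧ r(k, k, q) ∧ t(q, m, m), r(k, t(q, k, q), p), t(k ∧ p ∧ q ∧ q ∧ r(k, k, p) ∧ t(k, m, m), t(t(m, q, p), t(p, p, k), t(k, m, p)), k ∧ p ∧ p ∧ t(m, k, k) ∧ t(p, p, k) ∧ t(q, k, p))) ∧ t(t(k ∧ k ∧ q ∧ t(m, q, k), p, p), m, p)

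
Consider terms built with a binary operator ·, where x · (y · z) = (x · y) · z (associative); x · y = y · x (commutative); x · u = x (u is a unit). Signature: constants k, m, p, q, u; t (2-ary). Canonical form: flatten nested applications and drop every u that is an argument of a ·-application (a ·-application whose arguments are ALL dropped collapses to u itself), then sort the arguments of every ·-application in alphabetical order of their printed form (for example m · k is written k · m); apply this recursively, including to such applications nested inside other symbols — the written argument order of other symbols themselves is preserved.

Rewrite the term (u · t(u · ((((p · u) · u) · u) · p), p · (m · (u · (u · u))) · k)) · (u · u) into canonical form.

Answer: t(p · p, k · m · p)

Derivation:
Flatten:  u · t(u · ((((p · u) · u) · u) · p), p · (m · (u · (u · u))) · k) · u · u
Inside:  t(u · ((((p · u) · u) · u) · p), p · (m · (u · (u · u))) · k)  →  t(p · p, k · m · p)
Unit:  drop u (×3)
Sort arguments:  t(p · p, k · m · p)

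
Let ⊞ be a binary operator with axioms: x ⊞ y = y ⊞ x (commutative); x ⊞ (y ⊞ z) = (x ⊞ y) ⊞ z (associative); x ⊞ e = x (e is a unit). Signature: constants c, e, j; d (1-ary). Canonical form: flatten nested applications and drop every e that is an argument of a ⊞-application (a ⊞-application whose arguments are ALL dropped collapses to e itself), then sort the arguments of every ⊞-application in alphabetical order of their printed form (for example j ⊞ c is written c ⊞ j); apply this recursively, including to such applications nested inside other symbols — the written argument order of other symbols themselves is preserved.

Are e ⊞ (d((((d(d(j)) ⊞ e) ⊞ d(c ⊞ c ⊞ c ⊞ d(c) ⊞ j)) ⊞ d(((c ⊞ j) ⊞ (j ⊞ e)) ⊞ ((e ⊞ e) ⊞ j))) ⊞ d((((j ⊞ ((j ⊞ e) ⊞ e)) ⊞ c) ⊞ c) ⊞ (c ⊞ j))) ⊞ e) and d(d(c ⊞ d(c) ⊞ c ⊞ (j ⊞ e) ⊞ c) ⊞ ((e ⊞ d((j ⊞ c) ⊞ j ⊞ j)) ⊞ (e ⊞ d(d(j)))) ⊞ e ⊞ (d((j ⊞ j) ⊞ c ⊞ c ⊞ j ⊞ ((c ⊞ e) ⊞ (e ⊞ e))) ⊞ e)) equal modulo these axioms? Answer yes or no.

Left:  e ⊞ (d((((d(d(j)) ⊞ e) ⊞ d(c ⊞ c ⊞ c ⊞ d(c) ⊞ j)) ⊞ d(((c ⊞ j) ⊞ (j ⊞ e)) ⊞ ((e ⊞ e) ⊞ j))) ⊞ d((((j ⊞ ((j ⊞ e) ⊞ e)) ⊞ c) ⊞ c) ⊞ (c ⊞ j))) ⊞ e)
  Un-nest:  e ⊞ d((((d(d(j)) ⊞ e) ⊞ d(c ⊞ c ⊞ c ⊞ d(c) ⊞ j)) ⊞ d(((c ⊞ j) ⊞ (j ⊞ e)) ⊞ ((e ⊞ e) ⊞ j))) ⊞ d((((j ⊞ ((j ⊞ e) ⊞ e)) ⊞ c) ⊞ c) ⊞ (c ⊞ j))) ⊞ e
  Simplify inside:  d((((d(d(j)) ⊞ e) ⊞ d(c ⊞ c ⊞ c ⊞ d(c) ⊞ j)) ⊞ d(((c ⊞ j) ⊞ (j ⊞ e)) ⊞ ((e ⊞ e) ⊞ j))) ⊞ d((((j ⊞ ((j ⊞ e) ⊞ e)) ⊞ c) ⊞ c) ⊞ (c ⊞ j)))  →  d(d(c ⊞ c ⊞ c ⊞ d(c) ⊞ j) ⊞ d(c ⊞ c ⊞ c ⊞ j ⊞ j ⊞ j) ⊞ d(c ⊞ j ⊞ j ⊞ j) ⊞ d(d(j)))
  Unit:  drop e (×2)
  Sort arguments:  d(d(c ⊞ c ⊞ c ⊞ d(c) ⊞ j) ⊞ d(c ⊞ c ⊞ c ⊞ j ⊞ j ⊞ j) ⊞ d(c ⊞ j ⊞ j ⊞ j) ⊞ d(d(j)))
Right:  d(d(c ⊞ d(c) ⊞ c ⊞ (j ⊞ e) ⊞ c) ⊞ ((e ⊞ d((j ⊞ c) ⊞ j ⊞ j)) ⊞ (e ⊞ d(d(j)))) ⊞ e ⊞ (d((j ⊞ j) ⊞ c ⊞ c ⊞ j ⊞ ((c ⊞ e) ⊞ (e ⊞ e))) ⊞ e))
  Focus inside:  d(c ⊞ d(c) ⊞ c ⊞ (j ⊞ e) ⊞ c) ⊞ ((e ⊞ d((j ⊞ c) ⊞ j ⊞ j)) ⊞ (e ⊞ d(d(j)))) ⊞ e ⊞ (d((j ⊞ j) ⊞ c ⊞ c ⊞ j ⊞ ((c ⊞ e) ⊞ (e ⊞ e))) ⊞ e)
  Flatten:  d(c ⊞ d(c) ⊞ c ⊞ (j ⊞ e) ⊞ c) ⊞ e ⊞ d((j ⊞ c) ⊞ j ⊞ j) ⊞ e ⊞ d(d(j)) ⊞ e ⊞ d((j ⊞ j) ⊞ c ⊞ c ⊞ j ⊞ ((c ⊞ e) ⊞ (e ⊞ e))) ⊞ e
  Canonicalize subterm:  d(c ⊞ d(c) ⊞ c ⊞ (j ⊞ e) ⊞ c)  →  d(c ⊞ c ⊞ c ⊞ d(c) ⊞ j)
  Simplify inside:  d((j ⊞ c) ⊞ j ⊞ j)  →  d(c ⊞ j ⊞ j ⊞ j)
  Simplify inside:  d((j ⊞ j) ⊞ c ⊞ c ⊞ j ⊞ ((c ⊞ e) ⊞ (e ⊞ e)))  →  d(c ⊞ c ⊞ c ⊞ j ⊞ j ⊞ j)
  Drop the unit:  drop e (×4)
  Sort arguments:  d(c ⊞ c ⊞ c ⊞ d(c) ⊞ j) ⊞ d(c ⊞ c ⊞ c ⊞ j ⊞ j ⊞ j) ⊞ d(c ⊞ j ⊞ j ⊞ j) ⊞ d(d(j))
  Rebuild:  d(d(c ⊞ c ⊞ c ⊞ d(c) ⊞ j) ⊞ d(c ⊞ c ⊞ c ⊞ j ⊞ j ⊞ j) ⊞ d(c ⊞ j ⊞ j ⊞ j) ⊞ d(d(j)))

Answer: yes — both canonical forms are d(d(c ⊞ c ⊞ c ⊞ d(c) ⊞ j) ⊞ d(c ⊞ c ⊞ c ⊞ j ⊞ j ⊞ j) ⊞ d(c ⊞ j ⊞ j ⊞ j) ⊞ d(d(j)))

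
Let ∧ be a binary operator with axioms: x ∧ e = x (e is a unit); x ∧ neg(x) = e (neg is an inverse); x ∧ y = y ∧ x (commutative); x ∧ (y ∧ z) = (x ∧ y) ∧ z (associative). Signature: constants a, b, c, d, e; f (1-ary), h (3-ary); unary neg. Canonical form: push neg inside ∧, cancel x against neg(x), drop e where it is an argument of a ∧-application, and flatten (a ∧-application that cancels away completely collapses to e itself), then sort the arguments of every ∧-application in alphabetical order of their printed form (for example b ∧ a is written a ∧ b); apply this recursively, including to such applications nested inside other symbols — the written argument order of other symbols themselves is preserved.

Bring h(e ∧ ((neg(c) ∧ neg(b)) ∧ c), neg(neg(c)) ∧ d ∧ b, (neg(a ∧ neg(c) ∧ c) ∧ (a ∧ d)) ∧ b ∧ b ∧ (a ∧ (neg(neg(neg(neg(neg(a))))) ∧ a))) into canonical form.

Answer: h(neg(b), b ∧ c ∧ d, a ∧ b ∧ b ∧ d)

Derivation:
Work inside:  (neg(a ∧ neg(c) ∧ c) ∧ (a ∧ d)) ∧ b ∧ b ∧ (a ∧ (neg(neg(neg(neg(neg(a))))) ∧ a))
Push neg inside:  distribute neg over ∧ and collapse double neg
Cancel:  c cancels
Collect terms:  a ∧ d ∧ b ∧ b
Order the arguments:  a ∧ b ∧ b ∧ d
Put back:  h(neg(b), b ∧ c ∧ d, a ∧ b ∧ b ∧ d)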